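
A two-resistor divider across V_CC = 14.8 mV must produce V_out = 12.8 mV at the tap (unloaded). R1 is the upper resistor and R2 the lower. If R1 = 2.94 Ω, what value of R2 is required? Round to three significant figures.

R2 ≈ 18.8 Ω

The divider ratio is R2/(R1+R2) = 12.8/14.8 = 0.8649.
So R2 = R1 · V_out/(V_CC − V_out) = 2.94 × 12.8/(14.8 − 12.8) = 2.94 × 6.400 = 18.82 Ω.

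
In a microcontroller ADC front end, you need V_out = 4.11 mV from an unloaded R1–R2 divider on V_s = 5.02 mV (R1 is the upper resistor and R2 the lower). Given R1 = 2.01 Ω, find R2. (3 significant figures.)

R2 ≈ 9.08 Ω

V_out/V_s = R2/(R1+R2) = 0.8187.
So R2 = R1 · V_out/(V_s − V_out) = 2.01 × 4.11/(5.02 − 4.11) = 2.01 × 4.516 = 9.078 Ω.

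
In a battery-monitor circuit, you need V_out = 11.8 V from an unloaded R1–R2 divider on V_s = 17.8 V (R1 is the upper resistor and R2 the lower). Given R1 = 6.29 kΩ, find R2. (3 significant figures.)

Required fraction k = V_out/V_s = 0.6629.
So R2 = R1 · V_out/(V_s − V_out) = 6.29 × 11.8/(17.8 − 11.8) = 6.29 × 1.967 = 12.37 kΩ.

R2 ≈ 12.4 kΩ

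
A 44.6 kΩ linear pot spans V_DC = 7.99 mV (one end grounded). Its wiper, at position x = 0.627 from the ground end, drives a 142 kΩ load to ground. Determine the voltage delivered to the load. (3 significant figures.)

Split the track: R_lower = x·R_p = 27.96 kΩ, R_upper = (1−x)·R_p = 16.64 kΩ.
Lower segment in parallel with the load: 27.96 ‖ 142 = 23.36 kΩ.
Then V_out = V_DC · 23.36/(16.64 + 23.36) = 4.667 mV.

V_out ≈ 4.67 mV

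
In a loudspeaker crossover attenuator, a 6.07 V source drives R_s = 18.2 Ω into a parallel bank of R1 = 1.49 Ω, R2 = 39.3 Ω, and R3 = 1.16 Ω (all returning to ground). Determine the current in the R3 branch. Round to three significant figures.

Combine the parallel branches: R_p = (1/1.49 + 1/39.3 + 1/1.16)⁻¹ = 0.6416 Ω.
Node voltage V_A = V_DC · R_p/(R_s + R_p) = 6.07 × 0.03405 = 0.2067 V.
Branch current I = V_A/R3 = 0.2067/1.16 = 0.1782 A.

I ≈ 0.178 A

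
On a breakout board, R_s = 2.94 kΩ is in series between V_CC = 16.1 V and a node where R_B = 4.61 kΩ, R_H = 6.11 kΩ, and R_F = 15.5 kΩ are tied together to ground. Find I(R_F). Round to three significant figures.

I ≈ 0.450 mA

Equivalent of the parallel group: R_p = 2.247 kΩ.
V_A = 16.1 × 2.247/5.187 = 6.974 V.
Branch current I = V_A/R_F = 6.974/15.5 = 0.4499 mA.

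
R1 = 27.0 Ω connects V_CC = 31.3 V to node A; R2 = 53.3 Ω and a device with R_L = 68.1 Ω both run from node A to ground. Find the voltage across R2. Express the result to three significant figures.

V_out ≈ 16.4 V

R2 ‖ R_L = (53.3 × 68.1)/(53.3 + 68.1) = 29.90 Ω.
Then V_out = V_CC · R2'/(R1 + R2') = 31.3 × 29.90/56.90 = 16.45 V.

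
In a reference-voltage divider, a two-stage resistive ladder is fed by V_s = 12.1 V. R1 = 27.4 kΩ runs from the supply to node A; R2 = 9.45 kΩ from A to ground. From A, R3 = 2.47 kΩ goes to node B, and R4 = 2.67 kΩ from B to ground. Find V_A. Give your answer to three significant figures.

V_A ≈ 1.31 V

Node A sees R2 in parallel with the series input of stage 2, R3 + R4 = 5.140 kΩ.
R2 ‖ (R3+R4) = 3.329 kΩ.
V_A = 12.1 × 3.329/(27.4 + 3.329) = 1.311 V.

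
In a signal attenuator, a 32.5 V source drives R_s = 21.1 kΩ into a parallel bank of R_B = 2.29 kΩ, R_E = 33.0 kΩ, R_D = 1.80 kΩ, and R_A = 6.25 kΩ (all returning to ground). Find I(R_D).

I ≈ 0.696 mA

Equivalent of the parallel group: R_p = 0.8456 kΩ.
V_A = 32.5 × 0.8456/21.95 = 1.252 V.
I(R_D) = V_A / R_D = 1.252/1.80 = 0.6957 mA.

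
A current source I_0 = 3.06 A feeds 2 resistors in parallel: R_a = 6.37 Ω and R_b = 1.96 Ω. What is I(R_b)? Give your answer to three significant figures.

With just two branches, the current splits inversely with resistance.
So I = 3.06 × 6.37/8.330 = 2.340 A.

I ≈ 2.34 A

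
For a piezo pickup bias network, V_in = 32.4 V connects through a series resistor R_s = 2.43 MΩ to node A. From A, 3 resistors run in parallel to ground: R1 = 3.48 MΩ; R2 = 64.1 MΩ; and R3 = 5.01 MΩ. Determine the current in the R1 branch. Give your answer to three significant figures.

Parallel bank: R_p = 1/(1/3.48 + 1/64.1 + 1/5.01) = 1.990 MΩ.
V_A = 32.4 × 1.990/4.420 = 14.59 V.
I(R1) = V_A / R1 = 14.59/3.48 = 4.192 µA.
(Equivalently: I_total = 7.331 µA, then current-divider fraction G_k/ΣG = 0.5718.)

I ≈ 4.19 µA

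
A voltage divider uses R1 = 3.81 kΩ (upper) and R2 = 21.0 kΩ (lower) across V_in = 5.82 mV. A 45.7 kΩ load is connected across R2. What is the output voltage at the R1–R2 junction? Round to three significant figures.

V_out ≈ 4.60 mV

First combine the lower leg with the load: R2 ‖ R_L = 14.39 kΩ.
Voltage divider with the loaded lower leg: V_out = 5.82 × 14.39/(3.81 + 14.39) = 5.82 × 0.7906 = 4.602 mV.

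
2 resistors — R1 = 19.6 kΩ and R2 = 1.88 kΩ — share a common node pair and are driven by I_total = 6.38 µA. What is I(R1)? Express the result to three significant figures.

With just two branches, the current splits inversely with resistance.
So I = 6.38 × 1.88/21.48 = 0.5584 µA.

I ≈ 0.558 µA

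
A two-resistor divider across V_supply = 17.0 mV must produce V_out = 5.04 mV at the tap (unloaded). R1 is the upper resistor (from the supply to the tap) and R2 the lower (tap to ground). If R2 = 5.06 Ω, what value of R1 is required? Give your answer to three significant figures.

The divider ratio is R2/(R1+R2) = 5.04/17.0 = 0.2965.
So R1 = R2 · (V_supply/V_out − 1) = 5.06 × (17.0/5.04 − 1) = 5.06 × 2.373 = 12.01 Ω.

R1 ≈ 12.0 Ω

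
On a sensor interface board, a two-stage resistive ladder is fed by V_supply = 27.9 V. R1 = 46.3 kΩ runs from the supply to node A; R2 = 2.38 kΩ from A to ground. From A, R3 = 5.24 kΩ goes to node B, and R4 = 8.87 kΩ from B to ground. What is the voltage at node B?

V_B ≈ 0.739 V

The second stage (R3 + R4 = 14.11 kΩ) loads node A in parallel with R2.
R2 ‖ (R3+R4) = 2.036 kΩ.
So V_A = 27.9 × 0.04213 = 1.175 V.
Then the unloaded second divider: V_B = V_A × R4/(R3+R4) = 1.175 × 0.6286 = 0.7389 V.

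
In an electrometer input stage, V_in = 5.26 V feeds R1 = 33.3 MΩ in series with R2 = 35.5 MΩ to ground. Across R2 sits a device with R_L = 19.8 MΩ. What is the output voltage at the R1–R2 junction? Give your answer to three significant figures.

V_out ≈ 1.45 V

The load sits in parallel with R2, giving an effective lower resistance R2' = R2·R_L/(R2+R_L) = 12.71 MΩ.
Now apply the divider: V_out = 5.26 × 0.2763 = 1.453 V.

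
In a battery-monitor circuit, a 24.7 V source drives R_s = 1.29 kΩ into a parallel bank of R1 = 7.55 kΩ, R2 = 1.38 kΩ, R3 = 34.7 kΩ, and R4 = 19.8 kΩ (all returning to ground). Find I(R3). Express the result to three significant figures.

I ≈ 0.322 mA

Parallel bank: R_p = 1/(1/7.55 + 1/1.38 + 1/34.7 + 1/19.8) = 1.068 kΩ.
V_A = 24.7 × 1.068/2.358 = 11.19 V.
Branch current I = V_A/R3 = 11.19/34.7 = 0.3224 mA.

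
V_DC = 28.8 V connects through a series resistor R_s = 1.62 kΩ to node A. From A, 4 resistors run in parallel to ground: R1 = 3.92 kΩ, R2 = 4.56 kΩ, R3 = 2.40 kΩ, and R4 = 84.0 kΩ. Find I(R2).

I ≈ 2.56 mA

Parallel bank: R_p = 1/(1/3.92 + 1/4.56 + 1/2.40 + 1/84.0) = 1.107 kΩ.
Node voltage V_A = V_DC · R_p/(R_s + R_p) = 28.8 × 0.4060 = 11.69 V.
I(R2) = V_A / R2 = 11.69/4.56 = 2.564 mA.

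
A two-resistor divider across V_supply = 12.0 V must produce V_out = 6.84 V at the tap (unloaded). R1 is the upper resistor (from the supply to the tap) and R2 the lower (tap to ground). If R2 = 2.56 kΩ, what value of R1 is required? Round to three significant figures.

Required fraction k = V_out/V_supply = 0.5700.
So R1 = R2 · (V_supply/V_out − 1) = 2.56 × (12.0/6.84 − 1) = 2.56 × 0.7544 = 1.931 kΩ.

R1 ≈ 1.93 kΩ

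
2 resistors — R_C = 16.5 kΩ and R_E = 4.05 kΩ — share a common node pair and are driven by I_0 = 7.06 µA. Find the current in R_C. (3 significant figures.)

I ≈ 1.39 µA

With just two branches, the current splits inversely with resistance.
I(R_C) = 7.06 × 4.05/(16.5 + 4.05) = 7.06 × 0.1971 = 1.391 µA.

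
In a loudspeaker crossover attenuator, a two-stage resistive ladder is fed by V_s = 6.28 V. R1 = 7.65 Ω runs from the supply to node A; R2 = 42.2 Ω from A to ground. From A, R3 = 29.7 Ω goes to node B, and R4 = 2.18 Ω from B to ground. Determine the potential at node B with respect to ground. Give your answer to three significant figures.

Looking into the second stage from A: R3 + R4 = 31.88 Ω appears in parallel with R2.
R2 ‖ (R3+R4) = 18.16 Ω.
First divider: V_A = V_s · 18.16/(7.65 + 18.16) = 4.419 V.
Stage 2 is unloaded, so V_B = V_A · R4/(R3+R4) = 4.419 × 2.18/31.88 = 0.3022 V.

V_B ≈ 0.302 V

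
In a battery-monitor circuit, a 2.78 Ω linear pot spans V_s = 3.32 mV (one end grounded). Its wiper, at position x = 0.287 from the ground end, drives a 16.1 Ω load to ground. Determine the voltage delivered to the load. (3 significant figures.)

Lower segment x·R_p = 0.7979 Ω; upper segment (1−x)·R_p = 1.982 Ω.
Lower segment in parallel with the load: 0.7979 ‖ 16.1 = 0.7602 Ω.
Then V_out = V_s · 0.7602/(1.982 + 0.7602) = 0.9203 mV.

V_out ≈ 0.920 mV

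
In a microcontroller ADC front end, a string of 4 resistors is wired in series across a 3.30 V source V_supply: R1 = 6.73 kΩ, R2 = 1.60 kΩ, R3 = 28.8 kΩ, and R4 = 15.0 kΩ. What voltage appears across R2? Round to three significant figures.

ΣR = 6.73 + 1.60 + 28.8 + 15.0 = 52.13 kΩ.
Voltage divider: V = V_supply · (1.600 / 52.13) = 3.30 × 0.03069 = 0.1013 V.

V ≈ 0.101 V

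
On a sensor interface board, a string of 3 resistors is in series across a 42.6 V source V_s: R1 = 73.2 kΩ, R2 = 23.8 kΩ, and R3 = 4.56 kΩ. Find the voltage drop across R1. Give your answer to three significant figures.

V ≈ 30.7 V

Total series resistance ΣR = 73.2 + 23.8 + 4.56 = 101.6 kΩ.
By the voltage-divider rule, V = 42.6 × 73.20/101.6 = 30.70 V.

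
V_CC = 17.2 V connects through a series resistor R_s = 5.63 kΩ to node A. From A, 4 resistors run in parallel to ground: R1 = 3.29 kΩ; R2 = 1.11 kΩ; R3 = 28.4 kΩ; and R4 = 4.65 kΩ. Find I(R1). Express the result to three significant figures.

Combine the parallel branches: R_p = (1/3.29 + 1/1.11 + 1/28.4 + 1/4.65)⁻¹ = 0.6872 kΩ.
V_A by voltage divider: V_A = 17.2 × 0.6872/(5.63 + 0.6872) = 1.871 V.
I(R1) = V_A / R1 = 1.871/3.29 = 0.5687 mA.

I ≈ 0.569 mA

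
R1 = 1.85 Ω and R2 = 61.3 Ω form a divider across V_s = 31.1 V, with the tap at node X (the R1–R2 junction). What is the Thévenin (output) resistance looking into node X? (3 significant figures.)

With V_s suppressed (replaced by a short), R_th = R1 ‖ R2 = (1.850 × 61.3)/(1.850 + 61.3) = 1.796 Ω.

R_th ≈ 1.80 Ω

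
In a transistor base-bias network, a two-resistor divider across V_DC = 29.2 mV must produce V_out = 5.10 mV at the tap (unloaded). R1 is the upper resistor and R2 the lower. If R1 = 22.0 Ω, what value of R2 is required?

V_out/V_DC = R2/(R1+R2) = 0.1747.
Rearranging, R2 = R1·k/(1−k) = 22.0 × 0.2116 = 4.656 Ω.

R2 ≈ 4.66 Ω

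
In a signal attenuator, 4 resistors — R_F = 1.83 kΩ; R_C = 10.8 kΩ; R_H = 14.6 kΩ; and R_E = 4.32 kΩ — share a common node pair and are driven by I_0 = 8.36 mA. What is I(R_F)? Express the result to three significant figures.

Conductances: ΣG = 1/1.83 + 1/10.8 + 1/14.6 + 1/4.32 = 0.9390 (1/kΩ).
Current divider: I(R_F) = I_0 · G_k/ΣG = 8.36 × (0.5464/0.9390) = 8.36 × 0.5819 = 4.865 mA.

I ≈ 4.86 mA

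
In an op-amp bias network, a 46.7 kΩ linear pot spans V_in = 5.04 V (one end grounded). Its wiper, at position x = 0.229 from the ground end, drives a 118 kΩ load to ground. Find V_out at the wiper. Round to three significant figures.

Lower segment x·R_p = 10.69 kΩ; upper segment (1−x)·R_p = 36.01 kΩ.
R_L loads the lower segment: effective lower R = 9.806 kΩ.
V_out = 5.04 × 9.806/(36.01 + 9.806) = 1.079 V.
(Unloaded: V_out = x·V_in = 1.15 V.)

V_out ≈ 1.08 V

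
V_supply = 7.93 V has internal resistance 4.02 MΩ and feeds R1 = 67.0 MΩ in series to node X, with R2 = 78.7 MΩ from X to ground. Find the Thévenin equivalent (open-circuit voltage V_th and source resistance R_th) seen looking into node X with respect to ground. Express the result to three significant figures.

R1' = 4.02 + 67.0 = 71.02 MΩ (source resistance + R1).
V_th is the unloaded tap voltage: V_supply · R2/(R1'+R2) = 7.93 × 0.5256 = 4.168 V.
Zeroing V_supply shorts the top of R1' to ground, so R_th = R1' ‖ R2 = 37.33 MΩ.

V_th ≈ 4.17 V, R_th ≈ 37.3 MΩ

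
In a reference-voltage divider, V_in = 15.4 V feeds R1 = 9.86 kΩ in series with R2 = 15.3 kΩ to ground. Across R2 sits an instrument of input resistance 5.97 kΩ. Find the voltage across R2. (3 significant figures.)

V_out ≈ 4.67 V

R2 ‖ R_L = (15.3 × 5.97)/(15.3 + 5.97) = 4.294 kΩ.
Now apply the divider: V_out = 15.4 × 0.3034 = 4.672 V.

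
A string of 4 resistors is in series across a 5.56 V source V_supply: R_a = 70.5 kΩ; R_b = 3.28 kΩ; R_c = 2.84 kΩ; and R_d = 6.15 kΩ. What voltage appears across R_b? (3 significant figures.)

V ≈ 0.220 V

Series total: ΣR = 70.5 + 3.28 + 2.84 + 6.15 = 82.77 kΩ.
Voltage divider: V = V_supply · (3.280 / 82.77) = 5.56 × 0.03963 = 0.2203 V.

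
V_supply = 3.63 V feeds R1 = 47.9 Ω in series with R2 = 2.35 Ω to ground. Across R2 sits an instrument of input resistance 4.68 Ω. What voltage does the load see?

V_out ≈ 0.115 V

First combine the lower leg with the load: R2 ‖ R_L = 1.564 Ω.
Now apply the divider: V_out = 3.63 × 0.03163 = 0.1148 V.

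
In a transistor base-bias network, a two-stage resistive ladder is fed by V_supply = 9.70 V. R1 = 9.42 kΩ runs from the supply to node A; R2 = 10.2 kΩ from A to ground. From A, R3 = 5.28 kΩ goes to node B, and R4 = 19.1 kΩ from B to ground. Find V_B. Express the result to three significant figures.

V_B ≈ 3.29 V

The second stage (R3 + R4 = 24.38 kΩ) loads node A in parallel with R2.
Effective lower resistance at A: R2 ‖ 24.38 = 7.191 kΩ.
V_A = 9.70 × 7.191/(9.42 + 7.191) = 4.199 V.
V_B = V_A × 0.7834 = 3.290 V.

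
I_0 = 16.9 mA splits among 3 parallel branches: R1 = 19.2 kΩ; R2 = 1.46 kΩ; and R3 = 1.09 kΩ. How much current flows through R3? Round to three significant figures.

Conductances: ΣG = 1/19.2 + 1/1.46 + 1/1.09 = 1.654 (1/kΩ).
Current divider: I(R3) = I_0 · G_k/ΣG = 16.9 × (0.9174/1.654) = 16.9 × 0.5545 = 9.371 mA.

I ≈ 9.37 mA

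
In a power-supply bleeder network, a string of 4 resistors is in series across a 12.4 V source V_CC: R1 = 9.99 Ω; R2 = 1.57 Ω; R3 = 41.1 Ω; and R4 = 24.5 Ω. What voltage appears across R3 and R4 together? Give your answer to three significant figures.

Total series resistance ΣR = 9.99 + 1.57 + 41.1 + 24.5 = 77.16 Ω.
R_{R3..R4} = 41.1 + 24.5 = 65.60 Ω.
Voltage divider: V = V_CC · (65.60 / 77.16) = 12.4 × 0.8502 = 10.54 V.

V ≈ 10.5 V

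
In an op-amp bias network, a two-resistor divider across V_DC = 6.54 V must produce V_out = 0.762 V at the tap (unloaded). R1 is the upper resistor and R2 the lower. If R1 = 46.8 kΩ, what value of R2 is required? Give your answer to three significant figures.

The divider ratio is R2/(R1+R2) = 0.762/6.54 = 0.1165.
R2 = R1 · 0.1165/(1 − 0.1165) = 6.172 kΩ.

R2 ≈ 6.17 kΩ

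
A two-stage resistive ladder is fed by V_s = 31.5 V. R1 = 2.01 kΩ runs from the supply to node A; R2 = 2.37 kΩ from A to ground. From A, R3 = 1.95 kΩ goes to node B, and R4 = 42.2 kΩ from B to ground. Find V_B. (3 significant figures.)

V_B ≈ 15.9 V

The second stage (R3 + R4 = 44.15 kΩ) loads node A in parallel with R2.
Effective lower resistance at A: R2 ‖ 44.15 = 2.249 kΩ.
First divider: V_A = V_s · 2.249/(2.01 + 2.249) = 16.63 V.
Then the unloaded second divider: V_B = V_A × R4/(R3+R4) = 16.63 × 0.9558 = 15.90 V.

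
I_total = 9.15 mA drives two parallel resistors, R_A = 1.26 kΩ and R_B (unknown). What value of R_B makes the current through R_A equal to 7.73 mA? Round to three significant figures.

In a two-way split, I_A/I_total = R_B/(R_A + R_B).
7.73/9.15 = R_B/(R_A + R_B) → R_B = R_A · (0.8448)/(1 − 0.8448) = 1.26 × 5.444 = 6.859 kΩ.

R_B ≈ 6.86 kΩ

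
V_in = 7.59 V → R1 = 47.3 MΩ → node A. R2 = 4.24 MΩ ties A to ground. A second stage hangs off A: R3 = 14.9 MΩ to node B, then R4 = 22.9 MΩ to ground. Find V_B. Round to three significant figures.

The second stage (R3 + R4 = 37.80 MΩ) loads node A in parallel with R2.
R2 ‖ (R3+R4) = 3.812 MΩ.
First divider: V_A = V_in · 3.812/(47.3 + 3.812) = 0.5661 V.
Then the unloaded second divider: V_B = V_A × R4/(R3+R4) = 0.5661 × 0.6058 = 0.3430 V.

V_B ≈ 0.343 V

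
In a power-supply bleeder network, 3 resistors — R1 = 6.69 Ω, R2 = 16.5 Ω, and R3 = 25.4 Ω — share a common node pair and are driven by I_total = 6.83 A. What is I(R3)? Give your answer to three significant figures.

I ≈ 1.08 A

Conductances: ΣG = 1/6.69 + 1/16.5 + 1/25.4 = 0.2495 (1/Ω).
Current divider: I(R3) = I_total · G_k/ΣG = 6.83 × (0.03937/0.2495) = 6.83 × 0.1578 = 1.078 A.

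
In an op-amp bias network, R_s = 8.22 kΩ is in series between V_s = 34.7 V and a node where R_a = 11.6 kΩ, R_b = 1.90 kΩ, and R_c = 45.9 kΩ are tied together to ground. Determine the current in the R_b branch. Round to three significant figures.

I ≈ 2.94 mA

Combine the parallel branches: R_p = (1/11.6 + 1/1.90 + 1/45.9)⁻¹ = 1.577 kΩ.
V_A = 34.7 × 1.577/9.797 = 5.584 V.
I(R_b) = V_A / R_b = 5.584/1.90 = 2.939 mA.
(Equivalently: I_total = 3.542 mA, then current-divider fraction G_k/ΣG = 0.8297.)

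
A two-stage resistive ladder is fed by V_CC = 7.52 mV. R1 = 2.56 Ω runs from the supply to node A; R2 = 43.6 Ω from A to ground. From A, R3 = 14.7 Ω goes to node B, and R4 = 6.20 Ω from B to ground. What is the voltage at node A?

The second stage (R3 + R4 = 20.90 Ω) loads node A in parallel with R2.
Effective lower resistance at A: R2 ‖ 20.90 = 14.13 Ω.
So V_A = 7.52 × 0.8466 = 6.366 mV.

V_A ≈ 6.37 mV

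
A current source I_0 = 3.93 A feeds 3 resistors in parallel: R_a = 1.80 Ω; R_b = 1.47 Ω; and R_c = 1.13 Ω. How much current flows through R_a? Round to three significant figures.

I ≈ 1.03 A

ΣG = 1/1.80 + 1/1.47 + 1/1.13 = 2.121.
Current divider: I(R_a) = I_0 · G_k/ΣG = 3.93 × (0.5556/2.121) = 3.93 × 0.2620 = 1.029 A.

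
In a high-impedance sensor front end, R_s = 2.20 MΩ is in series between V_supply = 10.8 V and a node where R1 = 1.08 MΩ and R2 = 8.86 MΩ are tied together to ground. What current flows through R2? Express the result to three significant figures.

I ≈ 0.371 µA

Parallel bank: R_p = 1/(1/1.08 + 1/8.86) = 0.9627 MΩ.
V_A by voltage divider: V_A = 10.8 × 0.9627/(2.20 + 0.9627) = 3.287 V.
Branch current I = V_A/R2 = 3.287/8.86 = 0.3710 µA.
(Check via current divider: I_total = 3.415 µA; share G_k/ΣG = 0.1087 → same result.)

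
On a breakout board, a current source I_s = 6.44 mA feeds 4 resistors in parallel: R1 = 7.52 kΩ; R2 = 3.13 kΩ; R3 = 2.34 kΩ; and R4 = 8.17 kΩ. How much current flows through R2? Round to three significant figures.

ΣG = 1/7.52 + 1/3.13 + 1/2.34 + 1/8.17 = 1.002.
R2 takes the fraction G_k/ΣG = 0.3195/1.002 = 0.3188, so I = 6.44 × 0.3188 = 2.053 mA.

I ≈ 2.05 mA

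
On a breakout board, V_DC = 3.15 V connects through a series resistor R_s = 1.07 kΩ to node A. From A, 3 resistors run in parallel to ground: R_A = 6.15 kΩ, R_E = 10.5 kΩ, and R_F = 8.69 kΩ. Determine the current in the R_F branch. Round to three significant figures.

Parallel bank: R_p = 1/(1/6.15 + 1/10.5 + 1/8.69) = 2.682 kΩ.
Node voltage V_A = V_DC · R_p/(R_s + R_p) = 3.15 × 0.7148 = 2.252 V.
I(R_F) = V_A / R_F = 2.252/8.69 = 0.2591 mA.

I ≈ 0.259 mA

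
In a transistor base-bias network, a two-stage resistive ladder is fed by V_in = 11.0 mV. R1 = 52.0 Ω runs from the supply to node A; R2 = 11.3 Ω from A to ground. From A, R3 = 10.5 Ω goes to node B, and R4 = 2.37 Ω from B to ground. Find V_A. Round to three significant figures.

Looking into the second stage from A: R3 + R4 = 12.87 Ω appears in parallel with R2.
Effective lower resistance at A: R2 ‖ 12.87 = 6.017 Ω.
So V_A = 11.0 × 0.1037 = 1.141 mV.

V_A ≈ 1.14 mV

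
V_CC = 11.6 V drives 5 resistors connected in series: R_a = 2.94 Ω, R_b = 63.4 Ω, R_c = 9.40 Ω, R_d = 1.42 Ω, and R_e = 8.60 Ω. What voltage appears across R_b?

Series total: ΣR = 2.94 + 63.4 + 9.40 + 1.42 + 8.60 = 85.76 Ω.
By the voltage-divider rule, V = 11.6 × 63.40/85.76 = 8.576 V.

V ≈ 8.58 V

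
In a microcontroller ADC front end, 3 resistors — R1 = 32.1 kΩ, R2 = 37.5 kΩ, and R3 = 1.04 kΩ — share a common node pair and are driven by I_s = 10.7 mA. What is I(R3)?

Total conductance ΣG = 1/32.1 + 1/37.5 + 1/1.04 = 1.019 (units of 1/kΩ).
Current divider: I(R3) = I_s · G_k/ΣG = 10.7 × (0.9615/1.019) = 10.7 × 0.9433 = 10.09 mA.

I ≈ 10.1 mA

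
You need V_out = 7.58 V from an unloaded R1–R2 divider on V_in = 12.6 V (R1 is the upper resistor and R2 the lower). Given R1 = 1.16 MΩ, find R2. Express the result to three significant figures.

R2 ≈ 1.75 MΩ

Required fraction k = V_out/V_in = 0.6016.
R2 = R1 · 0.6016/(1 − 0.6016) = 1.752 MΩ.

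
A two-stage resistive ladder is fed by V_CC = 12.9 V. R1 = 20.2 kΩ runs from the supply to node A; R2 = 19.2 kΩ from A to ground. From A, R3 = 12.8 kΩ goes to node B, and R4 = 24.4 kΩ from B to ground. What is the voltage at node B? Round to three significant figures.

V_B ≈ 3.26 V

Node A sees R2 in parallel with the series input of stage 2, R3 + R4 = 37.20 kΩ.
R2 ‖ (R3+R4) = 12.66 kΩ.
First divider: V_A = V_CC · 12.66/(20.2 + 12.66) = 4.971 V.
Stage 2 is unloaded, so V_B = V_A · R4/(R3+R4) = 4.971 × 24.4/37.20 = 3.260 V.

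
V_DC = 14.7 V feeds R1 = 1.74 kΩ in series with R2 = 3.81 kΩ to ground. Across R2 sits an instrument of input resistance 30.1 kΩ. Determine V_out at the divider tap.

V_out ≈ 9.71 V

The load sits in parallel with R2, giving an effective lower resistance R2' = R2·R_L/(R2+R_L) = 3.382 kΩ.
Then V_out = V_DC · R2'/(R1 + R2') = 14.7 × 3.382/5.122 = 9.706 V.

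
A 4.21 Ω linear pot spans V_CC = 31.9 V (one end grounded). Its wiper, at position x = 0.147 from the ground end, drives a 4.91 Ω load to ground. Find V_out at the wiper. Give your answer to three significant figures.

Lower segment x·R_p = 0.6189 Ω; upper segment (1−x)·R_p = 3.591 Ω.
Lower segment in parallel with the load: 0.6189 ‖ 4.91 = 0.5496 Ω.
Then V_out = V_CC · 0.5496/(3.591 + 0.5496) = 4.234 V.

V_out ≈ 4.23 V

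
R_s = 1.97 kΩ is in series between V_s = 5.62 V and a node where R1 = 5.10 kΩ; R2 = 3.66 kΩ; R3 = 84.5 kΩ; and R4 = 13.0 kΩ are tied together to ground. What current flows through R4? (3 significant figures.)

I ≈ 0.206 mA

Parallel bank: R_p = 1/(1/5.10 + 1/3.66 + 1/84.5 + 1/13.0) = 1.792 kΩ.
V_A = 5.62 × 1.792/3.762 = 2.677 V.
I(R4) = V_A / R4 = 2.677/13.0 = 0.2059 mA.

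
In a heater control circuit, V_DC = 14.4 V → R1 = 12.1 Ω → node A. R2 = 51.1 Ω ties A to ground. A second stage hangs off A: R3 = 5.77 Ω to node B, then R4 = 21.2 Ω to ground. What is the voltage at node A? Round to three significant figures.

Looking into the second stage from A: R3 + R4 = 26.97 Ω appears in parallel with R2.
Effective lower resistance at A: R2 ‖ 26.97 = 17.65 Ω.
First divider: V_A = V_DC · 17.65/(12.1 + 17.65) = 8.544 V.

V_A ≈ 8.54 V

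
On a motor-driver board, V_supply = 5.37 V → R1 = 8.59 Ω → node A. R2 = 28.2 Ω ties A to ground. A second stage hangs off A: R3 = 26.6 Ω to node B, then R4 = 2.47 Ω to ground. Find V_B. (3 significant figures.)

Node A sees R2 in parallel with the series input of stage 2, R3 + R4 = 29.07 Ω.
R2 ‖ (R3+R4) = 14.31 Ω.
So V_A = 5.37 × 0.6250 = 3.356 V.
Stage 2 is unloaded, so V_B = V_A · R4/(R3+R4) = 3.356 × 2.47/29.07 = 0.2852 V.

V_B ≈ 0.285 V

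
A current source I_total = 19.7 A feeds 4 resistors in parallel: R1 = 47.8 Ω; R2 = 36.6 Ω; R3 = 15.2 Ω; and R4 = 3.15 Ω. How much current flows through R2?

I ≈ 1.25 A

Conductances: ΣG = 1/47.8 + 1/36.6 + 1/15.2 + 1/3.15 = 0.4315 (1/Ω).
By the current-divider rule, I = I_total · G_k/ΣG = 19.7 × 0.06332 = 1.247 A.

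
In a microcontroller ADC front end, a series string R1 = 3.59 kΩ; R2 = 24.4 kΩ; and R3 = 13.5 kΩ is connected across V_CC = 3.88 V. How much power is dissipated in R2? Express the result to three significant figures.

The common current is I = 3.88/41.49 = 0.09352 mA.
P(R2) = I²·R2 = (0.09352)² × 24.4 = 0.2134 mW.

P ≈ 0.213 mW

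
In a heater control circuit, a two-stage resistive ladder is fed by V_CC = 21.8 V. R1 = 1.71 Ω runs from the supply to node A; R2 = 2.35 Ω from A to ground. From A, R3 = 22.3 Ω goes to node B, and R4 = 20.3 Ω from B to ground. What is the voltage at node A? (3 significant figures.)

Node A sees R2 in parallel with the series input of stage 2, R3 + R4 = 42.60 Ω.
Effective lower resistance at A: R2 ‖ 42.60 = 2.227 Ω.
So V_A = 21.8 × 0.5657 = 12.33 V.

V_A ≈ 12.3 V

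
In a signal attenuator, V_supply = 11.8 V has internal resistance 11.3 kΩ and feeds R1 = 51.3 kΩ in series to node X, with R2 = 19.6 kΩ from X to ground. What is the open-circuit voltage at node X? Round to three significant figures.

R1' = 11.3 + 51.3 = 62.60 kΩ (source resistance + R1).
V_th is the unloaded tap voltage: V_supply · R2/(R1'+R2) = 11.8 × 0.2384 = 2.814 V.

V_th ≈ 2.81 V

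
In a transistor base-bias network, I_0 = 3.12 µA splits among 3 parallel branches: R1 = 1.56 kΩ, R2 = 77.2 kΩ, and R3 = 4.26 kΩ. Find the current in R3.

Conductances: ΣG = 1/1.56 + 1/77.2 + 1/4.26 = 0.8887 (1/kΩ).
R3 takes the fraction G_k/ΣG = 0.2347/0.8887 = 0.2641, so I = 3.12 × 0.2641 = 0.8241 µA.

I ≈ 0.824 µA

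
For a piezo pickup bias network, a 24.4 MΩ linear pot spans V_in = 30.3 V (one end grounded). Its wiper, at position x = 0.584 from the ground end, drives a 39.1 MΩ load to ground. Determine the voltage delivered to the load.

Split the track: R_lower = x·R_p = 14.25 MΩ, R_upper = (1−x)·R_p = 10.15 MΩ.
R_L loads the lower segment: effective lower R = 10.44 MΩ.
V_out = 30.3 × 10.44/(10.15 + 10.44) = 15.37 V.

V_out ≈ 15.4 V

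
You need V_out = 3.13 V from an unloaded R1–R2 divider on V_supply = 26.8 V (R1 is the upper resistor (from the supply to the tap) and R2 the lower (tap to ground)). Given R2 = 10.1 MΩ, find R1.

R1 ≈ 76.4 MΩ

The divider ratio is R2/(R1+R2) = 3.13/26.8 = 0.1168.
R1 = R2·(1/k − 1) = 10.1 × 7.562 = 76.38 MΩ.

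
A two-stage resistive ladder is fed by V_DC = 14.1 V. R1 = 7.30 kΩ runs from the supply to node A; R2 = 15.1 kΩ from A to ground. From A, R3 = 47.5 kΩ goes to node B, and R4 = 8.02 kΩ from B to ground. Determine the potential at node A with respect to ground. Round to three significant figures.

V_A ≈ 8.73 V

The second stage (R3 + R4 = 55.52 kΩ) loads node A in parallel with R2.
R2 ‖ (R3+R4) = 11.87 kΩ.
V_A = 14.1 × 11.87/(7.30 + 11.87) = 8.731 V.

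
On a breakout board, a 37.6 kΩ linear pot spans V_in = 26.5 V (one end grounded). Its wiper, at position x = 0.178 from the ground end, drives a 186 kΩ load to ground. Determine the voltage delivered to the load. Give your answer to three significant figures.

Lower segment x·R_p = 6.693 kΩ; upper segment (1−x)·R_p = 30.91 kΩ.
R_L loads the lower segment: effective lower R = 6.460 kΩ.
Then V_out = V_in · 6.460/(30.91 + 6.460) = 4.581 V.
(Unloaded: V_out = x·V_in = 4.72 V.)

V_out ≈ 4.58 V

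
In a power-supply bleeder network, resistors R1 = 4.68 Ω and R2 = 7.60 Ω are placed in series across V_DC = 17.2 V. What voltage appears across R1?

Series total: ΣR = 4.68 + 7.60 = 12.28 Ω.
Voltage divider: V = V_DC · (4.680 / 12.28) = 17.2 × 0.3811 = 6.555 V.

V ≈ 6.56 V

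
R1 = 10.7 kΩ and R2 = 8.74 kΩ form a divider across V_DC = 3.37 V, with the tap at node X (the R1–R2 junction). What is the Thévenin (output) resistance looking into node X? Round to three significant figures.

With V_DC suppressed (replaced by a short), R_th = R1 ‖ R2 = (10.70 × 8.74)/(10.70 + 8.74) = 4.811 kΩ.

R_th ≈ 4.81 kΩ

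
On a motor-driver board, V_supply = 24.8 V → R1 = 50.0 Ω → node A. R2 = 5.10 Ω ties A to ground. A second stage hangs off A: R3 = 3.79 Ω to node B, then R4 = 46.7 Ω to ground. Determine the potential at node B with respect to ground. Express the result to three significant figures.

V_B ≈ 1.94 V

The second stage (R3 + R4 = 50.49 Ω) loads node A in parallel with R2.
R2 ‖ (R3+R4) = 4.632 Ω.
V_A = 24.8 × 4.632/(50.0 + 4.632) = 2.103 V.
Then the unloaded second divider: V_B = V_A × R4/(R3+R4) = 2.103 × 0.9249 = 1.945 V.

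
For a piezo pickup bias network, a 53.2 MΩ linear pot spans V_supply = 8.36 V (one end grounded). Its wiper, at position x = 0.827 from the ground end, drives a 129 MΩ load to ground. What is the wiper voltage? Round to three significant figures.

Lower segment x·R_p = 44.00 MΩ; upper segment (1−x)·R_p = 9.204 MΩ.
R_L loads the lower segment: effective lower R = 32.81 MΩ.
Loaded-divider output: V_out = 8.36 × 0.7809 = 6.529 V.
(Unloaded: V_out = x·V_supply = 6.91 V.)

V_out ≈ 6.53 V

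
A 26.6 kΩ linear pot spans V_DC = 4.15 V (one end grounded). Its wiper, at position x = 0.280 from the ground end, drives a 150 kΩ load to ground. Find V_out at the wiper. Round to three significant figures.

Split the track: R_lower = x·R_p = 7.448 kΩ, R_upper = (1−x)·R_p = 19.15 kΩ.
R_L loads the lower segment: effective lower R = 7.096 kΩ.
V_out = 4.15 × 7.096/(19.15 + 7.096) = 1.122 V.

V_out ≈ 1.12 V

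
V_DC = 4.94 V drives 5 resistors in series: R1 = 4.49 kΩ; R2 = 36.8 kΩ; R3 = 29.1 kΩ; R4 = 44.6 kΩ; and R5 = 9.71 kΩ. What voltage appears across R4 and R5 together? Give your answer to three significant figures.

V ≈ 2.15 V

ΣR = 4.49 + 36.8 + 29.1 + 44.6 + 9.71 = 124.7 kΩ.
R_{R4..R5} = 44.6 + 9.71 = 54.31 kΩ.
V = V_DC · R/ΣR = 4.94 × 0.4355 = 2.151 V.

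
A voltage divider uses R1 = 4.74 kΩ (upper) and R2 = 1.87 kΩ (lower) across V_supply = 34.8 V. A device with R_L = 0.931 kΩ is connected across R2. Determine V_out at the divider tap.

V_out ≈ 4.03 V

The load sits in parallel with R2, giving an effective lower resistance R2' = R2·R_L/(R2+R_L) = 0.6216 kΩ.
Then V_out = V_supply · R2'/(R1 + R2') = 34.8 × 0.6216/5.362 = 4.034 V.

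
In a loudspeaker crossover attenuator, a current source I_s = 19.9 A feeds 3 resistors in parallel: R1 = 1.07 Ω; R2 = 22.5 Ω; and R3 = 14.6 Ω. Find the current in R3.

I ≈ 1.30 A

Conductances: ΣG = 1/1.07 + 1/22.5 + 1/14.6 = 1.048 (1/Ω).
By the current-divider rule, I = I_s · G_k/ΣG = 19.9 × 0.06539 = 1.301 A.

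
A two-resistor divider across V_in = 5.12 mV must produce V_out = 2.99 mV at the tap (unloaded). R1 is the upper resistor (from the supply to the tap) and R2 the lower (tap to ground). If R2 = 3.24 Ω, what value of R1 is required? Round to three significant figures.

V_out/V_in = R2/(R1+R2) = 0.5840.
R1 = R2·(1/k − 1) = 3.24 × 0.7124 = 2.308 Ω.

R1 ≈ 2.31 Ω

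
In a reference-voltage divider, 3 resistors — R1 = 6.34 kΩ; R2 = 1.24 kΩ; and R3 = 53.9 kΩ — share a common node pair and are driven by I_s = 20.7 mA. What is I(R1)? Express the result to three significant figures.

Conductances: ΣG = 1/6.34 + 1/1.24 + 1/53.9 = 0.9827 (1/kΩ).
By the current-divider rule, I = I_s · G_k/ΣG = 20.7 × 0.1605 = 3.322 mA.

I ≈ 3.32 mA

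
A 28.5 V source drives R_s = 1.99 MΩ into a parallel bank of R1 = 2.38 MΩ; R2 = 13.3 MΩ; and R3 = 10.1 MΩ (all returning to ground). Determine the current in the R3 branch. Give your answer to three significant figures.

Combine the parallel branches: R_p = (1/2.38 + 1/13.3 + 1/10.1)⁻¹ = 1.682 MΩ.
V_A = 28.5 × 1.682/3.672 = 13.06 V.
Branch current I = V_A/R3 = 13.06/10.1 = 1.293 µA.

I ≈ 1.29 µA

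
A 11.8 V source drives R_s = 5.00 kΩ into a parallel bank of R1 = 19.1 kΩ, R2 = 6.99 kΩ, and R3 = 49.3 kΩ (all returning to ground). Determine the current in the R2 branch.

Parallel bank: R_p = 1/(1/19.1 + 1/6.99 + 1/49.3) = 4.636 kΩ.
V_A by voltage divider: V_A = 11.8 × 4.636/(5.00 + 4.636) = 5.677 V.
I(R2) = V_A / R2 = 5.677/6.99 = 0.8122 mA.
(Equivalently: I_total = 1.225 mA, then current-divider fraction G_k/ΣG = 0.6632.)

I ≈ 0.812 mA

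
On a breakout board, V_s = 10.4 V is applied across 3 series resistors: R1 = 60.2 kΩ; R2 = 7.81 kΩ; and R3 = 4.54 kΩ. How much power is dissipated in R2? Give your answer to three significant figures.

P ≈ 0.160 mW

ΣR = 72.55 kΩ → I = 10.4/72.55 = 0.1433 mA.
P(R2) = I²·R2 = (0.1433)² × 7.81 = 0.1605 mW.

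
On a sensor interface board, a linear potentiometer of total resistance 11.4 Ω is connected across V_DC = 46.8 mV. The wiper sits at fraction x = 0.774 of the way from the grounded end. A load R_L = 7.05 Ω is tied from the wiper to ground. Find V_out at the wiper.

Split the track: R_lower = x·R_p = 8.824 Ω, R_upper = (1−x)·R_p = 2.576 Ω.
(x·R_p) ‖ R_L = 3.919 Ω.
Loaded-divider output: V_out = 46.8 × 0.6033 = 28.24 mV.
(Unloaded: V_out = x·V_DC = 36.2 mV.)

V_out ≈ 28.2 mV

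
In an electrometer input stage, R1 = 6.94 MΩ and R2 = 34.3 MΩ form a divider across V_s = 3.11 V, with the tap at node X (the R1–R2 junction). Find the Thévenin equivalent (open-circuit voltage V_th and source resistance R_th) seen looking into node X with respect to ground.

Open-circuit (no load on X): V_th = V_s · R2/(R1 + R2) = 3.11 × 34.3/(6.940 + 34.3) = 2.587 V.
With V_s suppressed (replaced by a short), R_th = R1 ‖ R2 = (6.940 × 34.3)/(6.940 + 34.3) = 5.772 MΩ.

V_th ≈ 2.59 V, R_th ≈ 5.77 MΩ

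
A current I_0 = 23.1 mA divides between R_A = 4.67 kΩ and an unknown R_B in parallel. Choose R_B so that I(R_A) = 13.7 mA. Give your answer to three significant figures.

R_B ≈ 6.81 kΩ

In a two-way split, I_A/I_0 = R_B/(R_A + R_B).
With f = 0.5931, R_B = R_A · f/(1−f) = 4.67 × 1.457 = 6.806 kΩ.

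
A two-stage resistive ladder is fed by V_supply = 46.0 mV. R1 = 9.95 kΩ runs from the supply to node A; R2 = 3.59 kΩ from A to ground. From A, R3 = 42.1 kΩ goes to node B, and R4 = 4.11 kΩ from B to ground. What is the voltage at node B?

Looking into the second stage from A: R3 + R4 = 46.21 kΩ appears in parallel with R2.
R2 ‖ (R3+R4) = 3.331 kΩ.
So V_A = 46.0 × 0.2508 = 11.54 mV.
V_B = V_A × 0.08894 = 1.026 mV.

V_B ≈ 1.03 mV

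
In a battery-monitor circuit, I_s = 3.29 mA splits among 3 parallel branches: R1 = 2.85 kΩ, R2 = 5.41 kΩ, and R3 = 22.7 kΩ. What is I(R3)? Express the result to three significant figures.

I ≈ 0.250 mA

ΣG = 1/2.85 + 1/5.41 + 1/22.7 = 0.5798.
Current divider: I(R3) = I_s · G_k/ΣG = 3.29 × (0.04405/0.5798) = 3.29 × 0.07598 = 0.2500 mA.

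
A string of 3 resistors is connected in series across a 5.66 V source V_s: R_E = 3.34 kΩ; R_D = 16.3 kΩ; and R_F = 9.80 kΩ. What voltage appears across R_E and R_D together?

Total series resistance ΣR = 3.34 + 16.3 + 9.80 = 29.44 kΩ.
R_{R_E..R_D} = 3.34 + 16.3 = 19.64 kΩ.
By the voltage-divider rule, V = 5.66 × 19.64/29.44 = 3.776 V.

V ≈ 3.78 V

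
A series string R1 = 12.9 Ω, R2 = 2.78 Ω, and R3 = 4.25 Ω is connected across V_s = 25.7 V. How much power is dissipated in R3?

P ≈ 7.07 W

The common current is I = 25.7/19.93 = 1.290 A.
P(R3) = I²·R3 = (1.290)² × 4.25 = 7.067 W.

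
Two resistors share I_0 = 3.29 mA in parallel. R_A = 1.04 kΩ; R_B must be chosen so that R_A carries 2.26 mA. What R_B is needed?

R_B ≈ 2.28 kΩ

Two-branch current divider: I_A = I_0 · R_B/(R_A + R_B).
2.26/3.29 = R_B/(R_A + R_B) → R_B = R_A · (0.6869)/(1 − 0.6869) = 1.04 × 2.194 = 2.282 kΩ.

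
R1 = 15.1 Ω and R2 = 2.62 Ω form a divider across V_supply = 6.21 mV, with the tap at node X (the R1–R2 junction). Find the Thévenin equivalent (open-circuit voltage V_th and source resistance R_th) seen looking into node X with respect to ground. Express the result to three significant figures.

V_th ≈ 0.918 mV, R_th ≈ 2.23 Ω

V_th is the unloaded tap voltage: V_supply · R2/(R1+R2) = 6.21 × 0.1479 = 0.9182 mV.
Looking into X with the source shorted: R_th = R1·R2/(R1+R2) = 15.10 × 2.62/17.72 = 2.233 Ω.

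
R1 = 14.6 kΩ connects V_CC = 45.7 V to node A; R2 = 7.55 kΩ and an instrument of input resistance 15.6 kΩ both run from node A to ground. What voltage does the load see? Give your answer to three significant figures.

V_out ≈ 11.8 V

R2 ‖ R_L = (7.55 × 15.6)/(7.55 + 15.6) = 5.088 kΩ.
Now apply the divider: V_out = 45.7 × 0.2584 = 11.81 V.
(Unloaded it would be 15.6 V; the load pulls it down.)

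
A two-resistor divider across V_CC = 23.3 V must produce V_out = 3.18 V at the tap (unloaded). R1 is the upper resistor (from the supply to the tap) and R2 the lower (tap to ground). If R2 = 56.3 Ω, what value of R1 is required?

R1 ≈ 356 Ω

Required fraction k = V_out/V_CC = 0.1365.
So R1 = R2 · (V_CC/V_out − 1) = 56.3 × (23.3/3.18 − 1) = 56.3 × 6.327 = 356.2 Ω.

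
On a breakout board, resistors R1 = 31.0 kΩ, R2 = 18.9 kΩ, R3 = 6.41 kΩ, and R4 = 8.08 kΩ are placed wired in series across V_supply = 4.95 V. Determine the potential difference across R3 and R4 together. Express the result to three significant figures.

V ≈ 1.11 V

ΣR = 31.0 + 18.9 + 6.41 + 8.08 = 64.39 kΩ.
R_{R3..R4} = 6.41 + 8.08 = 14.49 kΩ.
V = V_supply · R/ΣR = 4.95 × 0.2250 = 1.114 V.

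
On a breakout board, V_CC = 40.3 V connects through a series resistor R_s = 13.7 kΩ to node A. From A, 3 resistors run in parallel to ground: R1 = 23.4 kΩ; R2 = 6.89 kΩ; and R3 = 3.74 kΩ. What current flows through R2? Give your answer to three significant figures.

I ≈ 0.808 mA

Equivalent of the parallel group: R_p = 2.197 kΩ.
Node voltage V_A = V_CC · R_p/(R_s + R_p) = 40.3 × 0.1382 = 5.569 V.
I(R2) = V_A / R2 = 5.569/6.89 = 0.8082 mA.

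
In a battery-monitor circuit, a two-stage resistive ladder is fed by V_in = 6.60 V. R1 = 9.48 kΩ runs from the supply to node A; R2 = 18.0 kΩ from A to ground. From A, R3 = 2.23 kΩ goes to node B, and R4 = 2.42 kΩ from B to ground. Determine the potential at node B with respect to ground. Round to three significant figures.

Looking into the second stage from A: R3 + R4 = 4.650 kΩ appears in parallel with R2.
Effective lower resistance at A: R2 ‖ 4.650 = 3.695 kΩ.
First divider: V_A = V_in · 3.695/(9.48 + 3.695) = 1.851 V.
V_B = V_A × 0.5204 = 0.9634 V.

V_B ≈ 0.963 V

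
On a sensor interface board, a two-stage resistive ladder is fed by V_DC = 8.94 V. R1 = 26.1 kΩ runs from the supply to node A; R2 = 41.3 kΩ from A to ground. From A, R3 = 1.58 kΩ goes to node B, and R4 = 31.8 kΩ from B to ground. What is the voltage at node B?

V_B ≈ 3.53 V

Looking into the second stage from A: R3 + R4 = 33.38 kΩ appears in parallel with R2.
Effective lower resistance at A: R2 ‖ 33.38 = 18.46 kΩ.
First divider: V_A = V_DC · 18.46/(26.1 + 18.46) = 3.704 V.
V_B = V_A × 0.9527 = 3.528 V.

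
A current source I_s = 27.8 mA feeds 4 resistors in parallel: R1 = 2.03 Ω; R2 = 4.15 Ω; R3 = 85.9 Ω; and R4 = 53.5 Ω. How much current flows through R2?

I ≈ 8.77 mA

Total conductance ΣG = 1/2.03 + 1/4.15 + 1/85.9 + 1/53.5 = 0.7639 (units of 1/Ω).
Current divider: I(R2) = I_s · G_k/ΣG = 27.8 × (0.2410/0.7639) = 27.8 × 0.3154 = 8.769 mA.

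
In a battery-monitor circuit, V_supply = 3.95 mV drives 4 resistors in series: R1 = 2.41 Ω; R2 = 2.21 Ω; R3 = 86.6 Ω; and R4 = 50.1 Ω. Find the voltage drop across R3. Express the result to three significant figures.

Total series resistance ΣR = 2.41 + 2.21 + 86.6 + 50.1 = 141.3 Ω.
V = V_supply · R/ΣR = 3.95 × 0.6128 = 2.421 mV.

V ≈ 2.42 mV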